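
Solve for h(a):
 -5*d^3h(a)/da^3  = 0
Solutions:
 h(a) = C1 + C2*a + C3*a^2


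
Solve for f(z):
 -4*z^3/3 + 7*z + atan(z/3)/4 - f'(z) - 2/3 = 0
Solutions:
 f(z) = C1 - z^4/3 + 7*z^2/2 + z*atan(z/3)/4 - 2*z/3 - 3*log(z^2 + 9)/8


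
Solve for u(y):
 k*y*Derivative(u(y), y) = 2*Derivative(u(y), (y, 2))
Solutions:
 u(y) = Piecewise((-sqrt(pi)*C1*erf(y*sqrt(-k)/2)/sqrt(-k) - C2, (k > 0) | (k < 0)), (-C1*y - C2, True))


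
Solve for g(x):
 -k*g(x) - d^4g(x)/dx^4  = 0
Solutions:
 g(x) = C1*exp(-x*(-k)^(1/4)) + C2*exp(x*(-k)^(1/4)) + C3*exp(-I*x*(-k)^(1/4)) + C4*exp(I*x*(-k)^(1/4))


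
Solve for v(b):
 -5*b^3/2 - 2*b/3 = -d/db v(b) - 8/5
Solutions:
 v(b) = C1 + 5*b^4/8 + b^2/3 - 8*b/5


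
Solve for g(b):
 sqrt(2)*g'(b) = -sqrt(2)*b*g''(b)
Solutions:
 g(b) = C1 + C2*log(b)


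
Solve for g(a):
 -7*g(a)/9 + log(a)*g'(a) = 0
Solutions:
 g(a) = C1*exp(7*li(a)/9)


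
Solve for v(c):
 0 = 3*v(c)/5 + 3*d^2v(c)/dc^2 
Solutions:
 v(c) = C1*sin(sqrt(5)*c/5) + C2*cos(sqrt(5)*c/5)


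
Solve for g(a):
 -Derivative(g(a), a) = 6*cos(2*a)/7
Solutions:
 g(a) = C1 - 3*sin(2*a)/7


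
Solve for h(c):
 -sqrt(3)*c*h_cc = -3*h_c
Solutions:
 h(c) = C1 + C2*c^(1 + sqrt(3))


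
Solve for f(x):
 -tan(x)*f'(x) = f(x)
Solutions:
 f(x) = C1/sin(x)


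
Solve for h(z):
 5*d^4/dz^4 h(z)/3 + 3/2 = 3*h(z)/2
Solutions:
 h(z) = C1*exp(-10^(3/4)*sqrt(3)*z/10) + C2*exp(10^(3/4)*sqrt(3)*z/10) + C3*sin(10^(3/4)*sqrt(3)*z/10) + C4*cos(10^(3/4)*sqrt(3)*z/10) + 1


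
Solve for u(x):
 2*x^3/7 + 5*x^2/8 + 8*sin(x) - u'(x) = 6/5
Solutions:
 u(x) = C1 + x^4/14 + 5*x^3/24 - 6*x/5 - 8*cos(x)


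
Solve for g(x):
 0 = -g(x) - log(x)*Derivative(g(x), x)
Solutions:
 g(x) = C1*exp(-li(x))


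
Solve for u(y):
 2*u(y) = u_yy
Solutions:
 u(y) = C1*exp(-sqrt(2)*y) + C2*exp(sqrt(2)*y)


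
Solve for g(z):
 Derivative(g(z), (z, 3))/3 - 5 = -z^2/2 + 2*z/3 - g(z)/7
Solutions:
 g(z) = C3*exp(-3^(1/3)*7^(2/3)*z/7) - 7*z^2/2 + 14*z/3 + (C1*sin(3^(5/6)*7^(2/3)*z/14) + C2*cos(3^(5/6)*7^(2/3)*z/14))*exp(3^(1/3)*7^(2/3)*z/14) + 35


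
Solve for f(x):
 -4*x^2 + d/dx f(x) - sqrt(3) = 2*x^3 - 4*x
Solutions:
 f(x) = C1 + x^4/2 + 4*x^3/3 - 2*x^2 + sqrt(3)*x


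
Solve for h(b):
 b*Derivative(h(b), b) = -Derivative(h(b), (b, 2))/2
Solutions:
 h(b) = C1 + C2*erf(b)


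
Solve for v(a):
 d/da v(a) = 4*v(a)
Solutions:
 v(a) = C1*exp(4*a)


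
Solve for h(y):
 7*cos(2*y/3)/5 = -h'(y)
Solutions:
 h(y) = C1 - 21*sin(2*y/3)/10


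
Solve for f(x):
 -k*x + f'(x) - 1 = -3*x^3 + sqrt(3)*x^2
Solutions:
 f(x) = C1 + k*x^2/2 - 3*x^4/4 + sqrt(3)*x^3/3 + x


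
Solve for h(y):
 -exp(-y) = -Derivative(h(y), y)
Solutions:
 h(y) = C1 - exp(-y)


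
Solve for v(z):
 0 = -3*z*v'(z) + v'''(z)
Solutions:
 v(z) = C1 + Integral(C2*airyai(3^(1/3)*z) + C3*airybi(3^(1/3)*z), z)


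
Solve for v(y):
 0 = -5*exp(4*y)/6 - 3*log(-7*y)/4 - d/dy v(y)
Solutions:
 v(y) = C1 - 3*y*log(-y)/4 + 3*y*(1 - log(7))/4 - 5*exp(4*y)/24


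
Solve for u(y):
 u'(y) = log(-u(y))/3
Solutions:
 -li(-u(y)) = C1 + y/3


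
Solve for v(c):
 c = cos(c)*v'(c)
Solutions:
 v(c) = C1 + Integral(c/cos(c), c)


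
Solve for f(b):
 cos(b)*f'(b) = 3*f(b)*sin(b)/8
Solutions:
 f(b) = C1/cos(b)^(3/8)


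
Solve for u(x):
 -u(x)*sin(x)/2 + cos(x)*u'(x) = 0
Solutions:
 u(x) = C1/sqrt(cos(x))


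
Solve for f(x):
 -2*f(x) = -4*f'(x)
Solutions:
 f(x) = C1*exp(x/2)


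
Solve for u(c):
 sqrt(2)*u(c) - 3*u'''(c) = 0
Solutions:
 u(c) = C3*exp(2^(1/6)*3^(2/3)*c/3) + (C1*sin(6^(1/6)*c/2) + C2*cos(6^(1/6)*c/2))*exp(-2^(1/6)*3^(2/3)*c/6)


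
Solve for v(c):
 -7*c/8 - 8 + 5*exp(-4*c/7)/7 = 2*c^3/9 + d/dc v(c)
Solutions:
 v(c) = C1 - c^4/18 - 7*c^2/16 - 8*c - 5*exp(-4*c/7)/4


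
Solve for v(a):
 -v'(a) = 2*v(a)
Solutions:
 v(a) = C1*exp(-2*a)


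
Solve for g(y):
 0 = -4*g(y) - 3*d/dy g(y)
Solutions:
 g(y) = C1*exp(-4*y/3)


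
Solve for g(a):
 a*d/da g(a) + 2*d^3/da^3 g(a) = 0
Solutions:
 g(a) = C1 + Integral(C2*airyai(-2^(2/3)*a/2) + C3*airybi(-2^(2/3)*a/2), a)


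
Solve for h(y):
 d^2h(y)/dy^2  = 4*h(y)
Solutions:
 h(y) = C1*exp(-2*y) + C2*exp(2*y)


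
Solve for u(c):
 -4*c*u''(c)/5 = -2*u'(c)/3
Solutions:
 u(c) = C1 + C2*c^(11/6)


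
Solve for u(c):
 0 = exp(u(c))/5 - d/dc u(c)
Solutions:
 u(c) = log(-1/(C1 + c)) + log(5)


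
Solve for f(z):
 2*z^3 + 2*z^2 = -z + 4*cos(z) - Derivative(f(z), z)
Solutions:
 f(z) = C1 - z^4/2 - 2*z^3/3 - z^2/2 + 4*sin(z)


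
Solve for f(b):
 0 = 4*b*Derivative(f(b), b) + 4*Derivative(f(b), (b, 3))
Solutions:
 f(b) = C1 + Integral(C2*airyai(-b) + C3*airybi(-b), b)


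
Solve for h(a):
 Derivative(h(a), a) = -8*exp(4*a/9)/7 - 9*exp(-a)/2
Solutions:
 h(a) = C1 - 18*exp(4*a/9)/7 + 9*exp(-a)/2


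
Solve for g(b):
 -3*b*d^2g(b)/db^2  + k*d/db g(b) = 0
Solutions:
 g(b) = C1 + b^(re(k)/3 + 1)*(C2*sin(log(b)*Abs(im(k))/3) + C3*cos(log(b)*im(k)/3))


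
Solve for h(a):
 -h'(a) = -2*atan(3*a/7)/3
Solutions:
 h(a) = C1 + 2*a*atan(3*a/7)/3 - 7*log(9*a^2 + 49)/9


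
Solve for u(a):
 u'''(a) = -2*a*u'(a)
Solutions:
 u(a) = C1 + Integral(C2*airyai(-2^(1/3)*a) + C3*airybi(-2^(1/3)*a), a)


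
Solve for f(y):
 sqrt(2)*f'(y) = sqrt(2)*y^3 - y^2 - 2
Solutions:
 f(y) = C1 + y^4/4 - sqrt(2)*y^3/6 - sqrt(2)*y


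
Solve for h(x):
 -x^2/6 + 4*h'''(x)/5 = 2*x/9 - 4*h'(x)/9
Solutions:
 h(x) = C1 + C2*sin(sqrt(5)*x/3) + C3*cos(sqrt(5)*x/3) + x^3/8 + x^2/4 - 27*x/20


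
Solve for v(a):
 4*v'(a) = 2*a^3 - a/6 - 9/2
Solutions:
 v(a) = C1 + a^4/8 - a^2/48 - 9*a/8


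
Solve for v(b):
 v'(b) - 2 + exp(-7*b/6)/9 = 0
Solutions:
 v(b) = C1 + 2*b + 2*exp(-7*b/6)/21


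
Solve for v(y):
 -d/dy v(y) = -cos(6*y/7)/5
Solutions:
 v(y) = C1 + 7*sin(6*y/7)/30


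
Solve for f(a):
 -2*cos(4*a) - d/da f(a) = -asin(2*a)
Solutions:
 f(a) = C1 + a*asin(2*a) + sqrt(1 - 4*a^2)/2 - sin(4*a)/2


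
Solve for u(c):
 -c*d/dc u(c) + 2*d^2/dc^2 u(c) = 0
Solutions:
 u(c) = C1 + C2*erfi(c/2)


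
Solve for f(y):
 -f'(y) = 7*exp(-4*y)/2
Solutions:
 f(y) = C1 + 7*exp(-4*y)/8


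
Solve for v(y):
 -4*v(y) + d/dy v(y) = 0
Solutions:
 v(y) = C1*exp(4*y)


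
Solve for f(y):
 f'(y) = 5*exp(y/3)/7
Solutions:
 f(y) = C1 + 15*exp(y/3)/7


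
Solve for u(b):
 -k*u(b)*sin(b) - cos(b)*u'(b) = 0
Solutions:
 u(b) = C1*exp(k*log(cos(b)))


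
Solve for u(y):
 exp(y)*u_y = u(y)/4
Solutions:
 u(y) = C1*exp(-exp(-y)/4)


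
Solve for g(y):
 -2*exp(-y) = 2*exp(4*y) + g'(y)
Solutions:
 g(y) = C1 - exp(4*y)/2 + 2*exp(-y)


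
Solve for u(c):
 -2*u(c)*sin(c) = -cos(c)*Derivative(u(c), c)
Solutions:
 u(c) = C1/cos(c)^2


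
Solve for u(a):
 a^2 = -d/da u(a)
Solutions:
 u(a) = C1 - a^3/3


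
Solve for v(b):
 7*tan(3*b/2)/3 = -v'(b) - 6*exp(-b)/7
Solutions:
 v(b) = C1 - 7*log(tan(3*b/2)^2 + 1)/9 + 6*exp(-b)/7


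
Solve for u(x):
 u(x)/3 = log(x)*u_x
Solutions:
 u(x) = C1*exp(li(x)/3)


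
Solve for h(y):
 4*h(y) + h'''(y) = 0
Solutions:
 h(y) = C3*exp(-2^(2/3)*y) + (C1*sin(2^(2/3)*sqrt(3)*y/2) + C2*cos(2^(2/3)*sqrt(3)*y/2))*exp(2^(2/3)*y/2)


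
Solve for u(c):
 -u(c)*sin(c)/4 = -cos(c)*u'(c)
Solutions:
 u(c) = C1/cos(c)^(1/4)


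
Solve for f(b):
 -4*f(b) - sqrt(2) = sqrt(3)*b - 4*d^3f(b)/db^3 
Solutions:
 f(b) = C3*exp(b) - sqrt(3)*b/4 + (C1*sin(sqrt(3)*b/2) + C2*cos(sqrt(3)*b/2))*exp(-b/2) - sqrt(2)/4


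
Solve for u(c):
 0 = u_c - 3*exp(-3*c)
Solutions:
 u(c) = C1 - exp(-3*c)


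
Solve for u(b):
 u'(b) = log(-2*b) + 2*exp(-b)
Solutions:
 u(b) = C1 + b*log(-b) + b*(-1 + log(2)) - 2*exp(-b)


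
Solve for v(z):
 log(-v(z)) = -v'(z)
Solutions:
 -li(-v(z)) = C1 - z


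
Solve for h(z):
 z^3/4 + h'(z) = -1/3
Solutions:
 h(z) = C1 - z^4/16 - z/3


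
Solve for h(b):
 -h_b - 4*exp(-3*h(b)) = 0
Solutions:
 h(b) = log(C1 - 12*b)/3
 h(b) = log((-3^(1/3) - 3^(5/6)*I)*(C1 - 4*b)^(1/3)/2)
 h(b) = log((-3^(1/3) + 3^(5/6)*I)*(C1 - 4*b)^(1/3)/2)


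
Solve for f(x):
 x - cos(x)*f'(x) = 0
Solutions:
 f(x) = C1 + Integral(x/cos(x), x)


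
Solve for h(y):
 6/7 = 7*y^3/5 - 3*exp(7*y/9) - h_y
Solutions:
 h(y) = C1 + 7*y^4/20 - 6*y/7 - 27*exp(7*y/9)/7


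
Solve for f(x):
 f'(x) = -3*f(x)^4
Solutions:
 f(x) = (-3^(2/3) - 3*3^(1/6)*I)*(1/(C1 + 3*x))^(1/3)/6
 f(x) = (-3^(2/3) + 3*3^(1/6)*I)*(1/(C1 + 3*x))^(1/3)/6
 f(x) = (1/(C1 + 9*x))^(1/3)


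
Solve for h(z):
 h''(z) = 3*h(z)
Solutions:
 h(z) = C1*exp(-sqrt(3)*z) + C2*exp(sqrt(3)*z)


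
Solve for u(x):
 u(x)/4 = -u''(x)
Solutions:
 u(x) = C1*sin(x/2) + C2*cos(x/2)


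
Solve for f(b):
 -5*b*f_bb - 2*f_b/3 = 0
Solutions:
 f(b) = C1 + C2*b^(13/15)


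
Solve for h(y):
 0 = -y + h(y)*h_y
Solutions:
 h(y) = -sqrt(C1 + y^2)
 h(y) = sqrt(C1 + y^2)


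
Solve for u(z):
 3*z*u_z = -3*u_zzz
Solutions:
 u(z) = C1 + Integral(C2*airyai(-z) + C3*airybi(-z), z)


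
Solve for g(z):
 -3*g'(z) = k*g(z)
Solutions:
 g(z) = C1*exp(-k*z/3)


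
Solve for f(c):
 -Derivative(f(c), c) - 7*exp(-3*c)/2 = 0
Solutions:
 f(c) = C1 + 7*exp(-3*c)/6


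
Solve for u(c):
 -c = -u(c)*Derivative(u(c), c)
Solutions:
 u(c) = -sqrt(C1 + c^2)
 u(c) = sqrt(C1 + c^2)


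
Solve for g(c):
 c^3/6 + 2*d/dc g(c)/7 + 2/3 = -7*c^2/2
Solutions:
 g(c) = C1 - 7*c^4/48 - 49*c^3/12 - 7*c/3


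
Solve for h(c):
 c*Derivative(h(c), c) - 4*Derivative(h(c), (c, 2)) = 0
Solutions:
 h(c) = C1 + C2*erfi(sqrt(2)*c/4)


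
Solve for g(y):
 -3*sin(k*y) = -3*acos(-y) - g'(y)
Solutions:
 g(y) = C1 - 3*y*acos(-y) - 3*sqrt(1 - y^2) + 3*Piecewise((-cos(k*y)/k, Ne(k, 0)), (0, True))


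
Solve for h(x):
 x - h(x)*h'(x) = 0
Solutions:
 h(x) = -sqrt(C1 + x^2)
 h(x) = sqrt(C1 + x^2)


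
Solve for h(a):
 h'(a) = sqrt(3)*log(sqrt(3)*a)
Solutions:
 h(a) = C1 + sqrt(3)*a*log(a) - sqrt(3)*a + sqrt(3)*a*log(3)/2


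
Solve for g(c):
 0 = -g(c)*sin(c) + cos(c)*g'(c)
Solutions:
 g(c) = C1/cos(c)


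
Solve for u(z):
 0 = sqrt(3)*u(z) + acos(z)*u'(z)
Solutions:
 u(z) = C1*exp(-sqrt(3)*Integral(1/acos(z), z))


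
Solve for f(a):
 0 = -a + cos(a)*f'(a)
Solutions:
 f(a) = C1 + Integral(a/cos(a), a)


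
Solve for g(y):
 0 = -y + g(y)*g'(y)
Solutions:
 g(y) = -sqrt(C1 + y^2)
 g(y) = sqrt(C1 + y^2)


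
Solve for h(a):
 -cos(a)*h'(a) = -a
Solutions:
 h(a) = C1 + Integral(a/cos(a), a)


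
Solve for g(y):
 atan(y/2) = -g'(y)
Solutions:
 g(y) = C1 - y*atan(y/2) + log(y^2 + 4)


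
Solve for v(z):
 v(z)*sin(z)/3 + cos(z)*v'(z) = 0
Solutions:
 v(z) = C1*cos(z)^(1/3)


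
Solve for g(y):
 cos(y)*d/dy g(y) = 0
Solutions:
 g(y) = C1


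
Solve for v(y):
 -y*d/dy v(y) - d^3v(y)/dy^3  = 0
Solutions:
 v(y) = C1 + Integral(C2*airyai(-y) + C3*airybi(-y), y)


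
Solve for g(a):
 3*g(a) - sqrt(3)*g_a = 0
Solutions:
 g(a) = C1*exp(sqrt(3)*a)


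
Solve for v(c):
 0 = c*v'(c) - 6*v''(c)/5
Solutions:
 v(c) = C1 + C2*erfi(sqrt(15)*c/6)


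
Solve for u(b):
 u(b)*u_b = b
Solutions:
 u(b) = -sqrt(C1 + b^2)
 u(b) = sqrt(C1 + b^2)


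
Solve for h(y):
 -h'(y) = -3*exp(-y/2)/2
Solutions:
 h(y) = C1 - 3*exp(-y/2)


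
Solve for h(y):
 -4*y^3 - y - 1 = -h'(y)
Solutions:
 h(y) = C1 + y^4 + y^2/2 + y


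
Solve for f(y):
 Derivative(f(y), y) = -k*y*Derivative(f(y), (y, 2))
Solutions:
 f(y) = C1 + y^(((re(k) - 1)*re(k) + im(k)^2)/(re(k)^2 + im(k)^2))*(C2*sin(log(y)*Abs(im(k))/(re(k)^2 + im(k)^2)) + C3*cos(log(y)*im(k)/(re(k)^2 + im(k)^2)))


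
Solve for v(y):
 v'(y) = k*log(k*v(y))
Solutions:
 li(k*v(y))/k = C1 + k*y


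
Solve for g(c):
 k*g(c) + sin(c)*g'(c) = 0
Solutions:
 g(c) = C1*exp(k*(-log(cos(c) - 1) + log(cos(c) + 1))/2)


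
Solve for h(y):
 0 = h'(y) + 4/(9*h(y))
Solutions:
 h(y) = -sqrt(C1 - 8*y)/3
 h(y) = sqrt(C1 - 8*y)/3


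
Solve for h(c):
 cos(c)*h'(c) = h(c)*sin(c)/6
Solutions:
 h(c) = C1/cos(c)^(1/6)


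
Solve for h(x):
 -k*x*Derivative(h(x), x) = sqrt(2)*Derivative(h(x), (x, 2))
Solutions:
 h(x) = Piecewise((-2^(3/4)*sqrt(pi)*C1*erf(2^(1/4)*sqrt(k)*x/2)/(2*sqrt(k)) - C2, (k > 0) | (k < 0)), (-C1*x - C2, True))


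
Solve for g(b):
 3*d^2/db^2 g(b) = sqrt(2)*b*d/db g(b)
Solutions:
 g(b) = C1 + C2*erfi(2^(3/4)*sqrt(3)*b/6)


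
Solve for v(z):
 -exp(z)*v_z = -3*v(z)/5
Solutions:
 v(z) = C1*exp(-3*exp(-z)/5)


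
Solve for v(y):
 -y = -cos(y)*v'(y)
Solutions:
 v(y) = C1 + Integral(y/cos(y), y)


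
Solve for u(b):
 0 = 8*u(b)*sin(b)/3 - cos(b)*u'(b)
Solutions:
 u(b) = C1/cos(b)^(8/3)


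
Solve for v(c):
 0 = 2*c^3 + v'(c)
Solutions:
 v(c) = C1 - c^4/2


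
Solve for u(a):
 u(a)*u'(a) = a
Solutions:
 u(a) = -sqrt(C1 + a^2)
 u(a) = sqrt(C1 + a^2)


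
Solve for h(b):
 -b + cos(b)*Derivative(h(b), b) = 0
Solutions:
 h(b) = C1 + Integral(b/cos(b), b)


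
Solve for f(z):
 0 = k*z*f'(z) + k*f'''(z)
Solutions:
 f(z) = C1 + Integral(C2*airyai(-z) + C3*airybi(-z), z)


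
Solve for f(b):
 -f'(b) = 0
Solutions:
 f(b) = C1


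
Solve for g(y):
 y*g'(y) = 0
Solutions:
 g(y) = C1


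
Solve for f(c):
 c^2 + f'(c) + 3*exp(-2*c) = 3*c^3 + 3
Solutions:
 f(c) = C1 + 3*c^4/4 - c^3/3 + 3*c + 3*exp(-2*c)/2


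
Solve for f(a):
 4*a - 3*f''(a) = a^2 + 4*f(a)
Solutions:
 f(a) = C1*sin(2*sqrt(3)*a/3) + C2*cos(2*sqrt(3)*a/3) - a^2/4 + a + 3/8


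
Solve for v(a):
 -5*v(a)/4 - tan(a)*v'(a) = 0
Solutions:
 v(a) = C1/sin(a)^(5/4)


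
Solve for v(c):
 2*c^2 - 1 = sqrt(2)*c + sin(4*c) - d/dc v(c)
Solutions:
 v(c) = C1 - 2*c^3/3 + sqrt(2)*c^2/2 + c - cos(4*c)/4


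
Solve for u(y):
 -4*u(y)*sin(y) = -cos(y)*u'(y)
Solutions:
 u(y) = C1/cos(y)^4


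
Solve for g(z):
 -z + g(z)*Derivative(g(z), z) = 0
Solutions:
 g(z) = -sqrt(C1 + z^2)
 g(z) = sqrt(C1 + z^2)


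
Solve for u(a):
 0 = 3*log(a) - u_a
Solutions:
 u(a) = C1 + 3*a*log(a) - 3*a


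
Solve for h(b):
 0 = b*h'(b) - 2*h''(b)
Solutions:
 h(b) = C1 + C2*erfi(b/2)


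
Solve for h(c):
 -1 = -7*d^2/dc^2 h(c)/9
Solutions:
 h(c) = C1 + C2*c + 9*c^2/14


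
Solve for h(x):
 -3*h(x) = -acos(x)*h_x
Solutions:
 h(x) = C1*exp(3*Integral(1/acos(x), x))


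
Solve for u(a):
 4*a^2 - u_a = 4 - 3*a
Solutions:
 u(a) = C1 + 4*a^3/3 + 3*a^2/2 - 4*a


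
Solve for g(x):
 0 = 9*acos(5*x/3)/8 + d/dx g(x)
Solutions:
 g(x) = C1 - 9*x*acos(5*x/3)/8 + 9*sqrt(9 - 25*x^2)/40


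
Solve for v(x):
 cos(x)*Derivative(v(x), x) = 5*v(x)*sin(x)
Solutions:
 v(x) = C1/cos(x)^5


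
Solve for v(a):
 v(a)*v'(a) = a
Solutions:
 v(a) = -sqrt(C1 + a^2)
 v(a) = sqrt(C1 + a^2)


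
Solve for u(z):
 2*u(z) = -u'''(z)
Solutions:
 u(z) = C3*exp(-2^(1/3)*z) + (C1*sin(2^(1/3)*sqrt(3)*z/2) + C2*cos(2^(1/3)*sqrt(3)*z/2))*exp(2^(1/3)*z/2)


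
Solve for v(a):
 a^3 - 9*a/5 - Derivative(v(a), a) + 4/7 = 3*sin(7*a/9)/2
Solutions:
 v(a) = C1 + a^4/4 - 9*a^2/10 + 4*a/7 + 27*cos(7*a/9)/14


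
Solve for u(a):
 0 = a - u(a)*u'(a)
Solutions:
 u(a) = -sqrt(C1 + a^2)
 u(a) = sqrt(C1 + a^2)


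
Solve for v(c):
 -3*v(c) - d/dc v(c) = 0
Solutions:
 v(c) = C1*exp(-3*c)


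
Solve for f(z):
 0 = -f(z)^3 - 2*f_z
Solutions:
 f(z) = -sqrt(-1/(C1 - z))
 f(z) = sqrt(-1/(C1 - z))


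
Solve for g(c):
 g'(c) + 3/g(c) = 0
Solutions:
 g(c) = -sqrt(C1 - 6*c)
 g(c) = sqrt(C1 - 6*c)


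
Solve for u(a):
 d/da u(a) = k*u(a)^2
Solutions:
 u(a) = -1/(C1 + a*k)


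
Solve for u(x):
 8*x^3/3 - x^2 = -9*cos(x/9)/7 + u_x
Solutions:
 u(x) = C1 + 2*x^4/3 - x^3/3 + 81*sin(x/9)/7


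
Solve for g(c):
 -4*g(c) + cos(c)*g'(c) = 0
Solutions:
 g(c) = C1*(sin(c)^2 + 2*sin(c) + 1)/(sin(c)^2 - 2*sin(c) + 1)


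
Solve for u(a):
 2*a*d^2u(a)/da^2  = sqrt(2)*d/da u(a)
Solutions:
 u(a) = C1 + C2*a^(sqrt(2)/2 + 1)


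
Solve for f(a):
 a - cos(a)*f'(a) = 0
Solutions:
 f(a) = C1 + Integral(a/cos(a), a)


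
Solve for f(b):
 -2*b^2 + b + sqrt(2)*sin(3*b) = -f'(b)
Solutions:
 f(b) = C1 + 2*b^3/3 - b^2/2 + sqrt(2)*cos(3*b)/3


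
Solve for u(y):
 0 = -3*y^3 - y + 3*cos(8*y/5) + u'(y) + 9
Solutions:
 u(y) = C1 + 3*y^4/4 + y^2/2 - 9*y - 15*sin(8*y/5)/8


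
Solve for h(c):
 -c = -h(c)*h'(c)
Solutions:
 h(c) = -sqrt(C1 + c^2)
 h(c) = sqrt(C1 + c^2)


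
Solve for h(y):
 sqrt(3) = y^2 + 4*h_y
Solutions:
 h(y) = C1 - y^3/12 + sqrt(3)*y/4


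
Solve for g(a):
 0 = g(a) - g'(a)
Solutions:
 g(a) = C1*exp(a)


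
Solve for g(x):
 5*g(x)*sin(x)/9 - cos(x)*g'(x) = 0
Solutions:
 g(x) = C1/cos(x)^(5/9)


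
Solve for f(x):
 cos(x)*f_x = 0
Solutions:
 f(x) = C1


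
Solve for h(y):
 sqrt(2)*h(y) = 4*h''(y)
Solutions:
 h(y) = C1*exp(-2^(1/4)*y/2) + C2*exp(2^(1/4)*y/2)


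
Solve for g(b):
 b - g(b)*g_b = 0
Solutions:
 g(b) = -sqrt(C1 + b^2)
 g(b) = sqrt(C1 + b^2)


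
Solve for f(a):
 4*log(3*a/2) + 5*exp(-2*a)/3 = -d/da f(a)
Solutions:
 f(a) = C1 - 4*a*log(a) + 4*a*(-log(3) + log(2) + 1) + 5*exp(-2*a)/6


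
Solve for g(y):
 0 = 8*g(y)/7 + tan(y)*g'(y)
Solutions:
 g(y) = C1/sin(y)^(8/7)


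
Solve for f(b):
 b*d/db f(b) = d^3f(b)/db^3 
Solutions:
 f(b) = C1 + Integral(C2*airyai(b) + C3*airybi(b), b)


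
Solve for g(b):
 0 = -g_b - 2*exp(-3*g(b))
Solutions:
 g(b) = log(C1 - 6*b)/3
 g(b) = log((-3^(1/3) - 3^(5/6)*I)*(C1 - 2*b)^(1/3)/2)
 g(b) = log((-3^(1/3) + 3^(5/6)*I)*(C1 - 2*b)^(1/3)/2)


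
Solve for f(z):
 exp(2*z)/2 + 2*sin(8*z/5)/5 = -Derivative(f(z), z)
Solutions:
 f(z) = C1 - exp(2*z)/4 + cos(8*z/5)/4


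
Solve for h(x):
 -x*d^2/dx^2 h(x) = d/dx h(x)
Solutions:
 h(x) = C1 + C2*log(x)


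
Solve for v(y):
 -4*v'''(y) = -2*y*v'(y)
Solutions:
 v(y) = C1 + Integral(C2*airyai(2^(2/3)*y/2) + C3*airybi(2^(2/3)*y/2), y)


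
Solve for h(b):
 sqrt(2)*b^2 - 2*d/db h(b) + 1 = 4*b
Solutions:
 h(b) = C1 + sqrt(2)*b^3/6 - b^2 + b/2


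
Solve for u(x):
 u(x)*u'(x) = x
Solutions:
 u(x) = -sqrt(C1 + x^2)
 u(x) = sqrt(C1 + x^2)


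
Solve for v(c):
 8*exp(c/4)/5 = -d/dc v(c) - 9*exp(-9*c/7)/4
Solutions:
 v(c) = C1 - 32*exp(c/4)/5 + 7*exp(-9*c/7)/4


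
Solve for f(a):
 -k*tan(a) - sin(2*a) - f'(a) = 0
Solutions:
 f(a) = C1 + k*log(cos(a)) + cos(2*a)/2


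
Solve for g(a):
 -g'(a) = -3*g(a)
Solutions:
 g(a) = C1*exp(3*a)


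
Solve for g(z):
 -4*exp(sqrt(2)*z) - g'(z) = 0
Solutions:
 g(z) = C1 - 2*sqrt(2)*exp(sqrt(2)*z)


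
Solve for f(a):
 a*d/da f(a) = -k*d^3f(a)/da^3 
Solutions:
 f(a) = C1 + Integral(C2*airyai(a*(-1/k)^(1/3)) + C3*airybi(a*(-1/k)^(1/3)), a)


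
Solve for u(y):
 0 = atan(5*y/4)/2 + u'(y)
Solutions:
 u(y) = C1 - y*atan(5*y/4)/2 + log(25*y^2 + 16)/5


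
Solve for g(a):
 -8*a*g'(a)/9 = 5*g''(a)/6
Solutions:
 g(a) = C1 + C2*erf(2*sqrt(30)*a/15)


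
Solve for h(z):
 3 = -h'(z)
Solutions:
 h(z) = C1 - 3*z


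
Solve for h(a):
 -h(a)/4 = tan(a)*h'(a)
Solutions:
 h(a) = C1/sin(a)^(1/4)


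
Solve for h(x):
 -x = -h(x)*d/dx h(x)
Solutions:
 h(x) = -sqrt(C1 + x^2)
 h(x) = sqrt(C1 + x^2)


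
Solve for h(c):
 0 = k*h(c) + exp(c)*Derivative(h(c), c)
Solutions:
 h(c) = C1*exp(k*exp(-c))


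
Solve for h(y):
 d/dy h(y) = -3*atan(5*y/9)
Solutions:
 h(y) = C1 - 3*y*atan(5*y/9) + 27*log(25*y^2 + 81)/10


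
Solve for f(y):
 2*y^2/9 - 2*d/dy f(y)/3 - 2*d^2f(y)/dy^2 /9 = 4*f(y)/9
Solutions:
 f(y) = C1*exp(-2*y) + C2*exp(-y) + y^2/2 - 3*y/2 + 7/4


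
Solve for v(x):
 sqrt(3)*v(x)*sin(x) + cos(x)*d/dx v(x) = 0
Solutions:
 v(x) = C1*cos(x)^(sqrt(3))


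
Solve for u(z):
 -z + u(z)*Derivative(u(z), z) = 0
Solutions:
 u(z) = -sqrt(C1 + z^2)
 u(z) = sqrt(C1 + z^2)


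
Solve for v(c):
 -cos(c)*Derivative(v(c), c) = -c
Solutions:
 v(c) = C1 + Integral(c/cos(c), c)


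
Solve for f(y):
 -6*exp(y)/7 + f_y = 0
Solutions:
 f(y) = C1 + 6*exp(y)/7


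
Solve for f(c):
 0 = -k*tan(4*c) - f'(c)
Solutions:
 f(c) = C1 + k*log(cos(4*c))/4


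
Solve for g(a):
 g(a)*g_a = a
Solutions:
 g(a) = -sqrt(C1 + a^2)
 g(a) = sqrt(C1 + a^2)


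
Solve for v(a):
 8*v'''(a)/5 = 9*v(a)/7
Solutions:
 v(a) = C3*exp(45^(1/3)*7^(2/3)*a/14) + (C1*sin(3*3^(1/6)*5^(1/3)*7^(2/3)*a/28) + C2*cos(3*3^(1/6)*5^(1/3)*7^(2/3)*a/28))*exp(-45^(1/3)*7^(2/3)*a/28)


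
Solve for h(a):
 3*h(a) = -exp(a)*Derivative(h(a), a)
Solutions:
 h(a) = C1*exp(3*exp(-a))


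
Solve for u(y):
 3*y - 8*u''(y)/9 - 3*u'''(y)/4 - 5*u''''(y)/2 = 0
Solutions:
 u(y) = C1 + C2*y + 9*y^3/16 - 729*y^2/512 + (C3*sin(sqrt(1199)*y/60) + C4*cos(sqrt(1199)*y/60))*exp(-3*y/20)


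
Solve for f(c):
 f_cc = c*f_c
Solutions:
 f(c) = C1 + C2*erfi(sqrt(2)*c/2)


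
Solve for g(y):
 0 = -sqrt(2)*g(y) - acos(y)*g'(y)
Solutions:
 g(y) = C1*exp(-sqrt(2)*Integral(1/acos(y), y))


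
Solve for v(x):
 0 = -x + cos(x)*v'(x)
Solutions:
 v(x) = C1 + Integral(x/cos(x), x)


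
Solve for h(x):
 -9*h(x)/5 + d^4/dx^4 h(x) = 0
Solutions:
 h(x) = C1*exp(-sqrt(3)*5^(3/4)*x/5) + C2*exp(sqrt(3)*5^(3/4)*x/5) + C3*sin(sqrt(3)*5^(3/4)*x/5) + C4*cos(sqrt(3)*5^(3/4)*x/5)


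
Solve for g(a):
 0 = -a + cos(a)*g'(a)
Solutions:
 g(a) = C1 + Integral(a/cos(a), a)


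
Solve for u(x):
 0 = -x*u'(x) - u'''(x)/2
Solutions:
 u(x) = C1 + Integral(C2*airyai(-2^(1/3)*x) + C3*airybi(-2^(1/3)*x), x)


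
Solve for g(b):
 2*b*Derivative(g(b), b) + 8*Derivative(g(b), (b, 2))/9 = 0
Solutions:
 g(b) = C1 + C2*erf(3*sqrt(2)*b/4)


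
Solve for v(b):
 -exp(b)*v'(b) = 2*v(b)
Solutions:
 v(b) = C1*exp(2*exp(-b))


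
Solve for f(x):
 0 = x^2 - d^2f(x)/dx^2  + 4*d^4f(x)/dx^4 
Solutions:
 f(x) = C1 + C2*x + C3*exp(-x/2) + C4*exp(x/2) + x^4/12 + 4*x^2


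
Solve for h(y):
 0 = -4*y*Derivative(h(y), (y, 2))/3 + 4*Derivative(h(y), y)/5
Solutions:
 h(y) = C1 + C2*y^(8/5)


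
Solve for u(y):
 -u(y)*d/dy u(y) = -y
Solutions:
 u(y) = -sqrt(C1 + y^2)
 u(y) = sqrt(C1 + y^2)


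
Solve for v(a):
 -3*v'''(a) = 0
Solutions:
 v(a) = C1 + C2*a + C3*a^2


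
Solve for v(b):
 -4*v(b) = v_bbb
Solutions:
 v(b) = C3*exp(-2^(2/3)*b) + (C1*sin(2^(2/3)*sqrt(3)*b/2) + C2*cos(2^(2/3)*sqrt(3)*b/2))*exp(2^(2/3)*b/2)


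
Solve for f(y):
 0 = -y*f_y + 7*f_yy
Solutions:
 f(y) = C1 + C2*erfi(sqrt(14)*y/14)


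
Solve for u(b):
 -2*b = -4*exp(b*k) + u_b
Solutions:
 u(b) = C1 - b^2 + 4*exp(b*k)/k


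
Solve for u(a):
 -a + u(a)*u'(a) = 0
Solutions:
 u(a) = -sqrt(C1 + a^2)
 u(a) = sqrt(C1 + a^2)


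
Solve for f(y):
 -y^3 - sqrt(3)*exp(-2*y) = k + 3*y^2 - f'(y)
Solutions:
 f(y) = C1 + k*y + y^4/4 + y^3 - sqrt(3)*exp(-2*y)/2


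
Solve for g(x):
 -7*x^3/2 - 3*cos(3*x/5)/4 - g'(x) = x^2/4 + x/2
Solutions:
 g(x) = C1 - 7*x^4/8 - x^3/12 - x^2/4 - 5*sin(3*x/5)/4


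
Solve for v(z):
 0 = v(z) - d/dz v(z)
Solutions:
 v(z) = C1*exp(z)


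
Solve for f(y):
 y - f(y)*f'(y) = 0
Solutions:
 f(y) = -sqrt(C1 + y^2)
 f(y) = sqrt(C1 + y^2)


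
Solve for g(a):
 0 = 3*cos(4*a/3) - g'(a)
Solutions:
 g(a) = C1 + 9*sin(4*a/3)/4


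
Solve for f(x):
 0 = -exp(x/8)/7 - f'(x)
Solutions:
 f(x) = C1 - 8*exp(x/8)/7


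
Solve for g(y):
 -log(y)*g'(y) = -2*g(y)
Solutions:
 g(y) = C1*exp(2*li(y))


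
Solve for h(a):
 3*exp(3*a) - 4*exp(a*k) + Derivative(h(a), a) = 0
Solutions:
 h(a) = C1 - exp(3*a) + 4*exp(a*k)/k


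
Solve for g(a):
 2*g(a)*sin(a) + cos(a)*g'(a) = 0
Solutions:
 g(a) = C1*cos(a)^2


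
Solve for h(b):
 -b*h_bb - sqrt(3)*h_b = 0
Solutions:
 h(b) = C1 + C2*b^(1 - sqrt(3))


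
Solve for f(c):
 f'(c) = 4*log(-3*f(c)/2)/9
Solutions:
 -9*Integral(1/(log(-_y) - log(2) + log(3)), (_y, f(c)))/4 = C1 - c


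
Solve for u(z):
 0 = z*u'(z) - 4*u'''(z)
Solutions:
 u(z) = C1 + Integral(C2*airyai(2^(1/3)*z/2) + C3*airybi(2^(1/3)*z/2), z)


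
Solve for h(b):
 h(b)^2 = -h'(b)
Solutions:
 h(b) = 1/(C1 + b)


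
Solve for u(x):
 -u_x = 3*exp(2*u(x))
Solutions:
 u(x) = log(-sqrt(-1/(C1 - 3*x))) - log(2)/2
 u(x) = log(-1/(C1 - 3*x))/2 - log(2)/2


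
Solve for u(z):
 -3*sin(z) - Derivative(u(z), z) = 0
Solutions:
 u(z) = C1 + 3*cos(z)


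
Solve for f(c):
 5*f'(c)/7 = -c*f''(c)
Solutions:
 f(c) = C1 + C2*c^(2/7)


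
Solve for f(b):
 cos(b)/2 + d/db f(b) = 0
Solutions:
 f(b) = C1 - sin(b)/2


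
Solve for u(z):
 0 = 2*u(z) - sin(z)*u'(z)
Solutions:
 u(z) = C1*(cos(z) - 1)/(cos(z) + 1)


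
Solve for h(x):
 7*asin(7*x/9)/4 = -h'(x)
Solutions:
 h(x) = C1 - 7*x*asin(7*x/9)/4 - sqrt(81 - 49*x^2)/4


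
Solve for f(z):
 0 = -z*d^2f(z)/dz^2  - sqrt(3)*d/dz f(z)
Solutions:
 f(z) = C1 + C2*z^(1 - sqrt(3))


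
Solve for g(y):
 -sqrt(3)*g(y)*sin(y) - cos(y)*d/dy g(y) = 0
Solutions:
 g(y) = C1*cos(y)^(sqrt(3))


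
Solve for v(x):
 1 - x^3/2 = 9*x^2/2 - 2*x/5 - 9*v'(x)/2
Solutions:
 v(x) = C1 + x^4/36 + x^3/3 - 2*x^2/45 - 2*x/9


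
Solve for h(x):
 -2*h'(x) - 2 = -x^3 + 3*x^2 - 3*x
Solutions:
 h(x) = C1 + x^4/8 - x^3/2 + 3*x^2/4 - x


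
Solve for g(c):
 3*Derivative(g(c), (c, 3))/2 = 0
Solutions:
 g(c) = C1 + C2*c + C3*c^2


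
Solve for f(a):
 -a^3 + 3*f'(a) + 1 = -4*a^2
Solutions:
 f(a) = C1 + a^4/12 - 4*a^3/9 - a/3


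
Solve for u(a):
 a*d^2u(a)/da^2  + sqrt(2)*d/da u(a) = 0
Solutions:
 u(a) = C1 + C2*a^(1 - sqrt(2))


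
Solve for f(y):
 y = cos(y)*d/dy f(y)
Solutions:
 f(y) = C1 + Integral(y/cos(y), y)


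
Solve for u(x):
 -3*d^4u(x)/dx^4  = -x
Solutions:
 u(x) = C1 + C2*x + C3*x^2 + C4*x^3 + x^5/360


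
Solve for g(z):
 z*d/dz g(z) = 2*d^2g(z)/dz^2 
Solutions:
 g(z) = C1 + C2*erfi(z/2)


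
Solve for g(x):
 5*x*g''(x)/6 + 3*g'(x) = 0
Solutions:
 g(x) = C1 + C2/x^(13/5)


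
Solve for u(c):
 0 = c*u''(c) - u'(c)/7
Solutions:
 u(c) = C1 + C2*c^(8/7)


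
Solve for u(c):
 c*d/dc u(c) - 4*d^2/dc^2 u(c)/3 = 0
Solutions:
 u(c) = C1 + C2*erfi(sqrt(6)*c/4)


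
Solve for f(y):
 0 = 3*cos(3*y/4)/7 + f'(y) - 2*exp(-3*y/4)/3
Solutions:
 f(y) = C1 - 4*sin(3*y/4)/7 - 8*exp(-3*y/4)/9


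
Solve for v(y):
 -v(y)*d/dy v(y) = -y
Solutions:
 v(y) = -sqrt(C1 + y^2)
 v(y) = sqrt(C1 + y^2)


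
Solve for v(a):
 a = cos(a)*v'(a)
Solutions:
 v(a) = C1 + Integral(a/cos(a), a)


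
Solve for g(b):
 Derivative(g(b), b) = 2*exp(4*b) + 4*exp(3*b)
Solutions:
 g(b) = C1 + exp(4*b)/2 + 4*exp(3*b)/3


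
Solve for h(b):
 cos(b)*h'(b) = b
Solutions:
 h(b) = C1 + Integral(b/cos(b), b)


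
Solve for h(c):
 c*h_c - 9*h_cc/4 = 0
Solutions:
 h(c) = C1 + C2*erfi(sqrt(2)*c/3)


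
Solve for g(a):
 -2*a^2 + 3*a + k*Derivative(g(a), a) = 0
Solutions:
 g(a) = C1 + 2*a^3/(3*k) - 3*a^2/(2*k)


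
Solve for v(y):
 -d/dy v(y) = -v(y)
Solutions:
 v(y) = C1*exp(y)


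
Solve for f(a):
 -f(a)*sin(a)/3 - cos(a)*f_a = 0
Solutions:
 f(a) = C1*cos(a)^(1/3)


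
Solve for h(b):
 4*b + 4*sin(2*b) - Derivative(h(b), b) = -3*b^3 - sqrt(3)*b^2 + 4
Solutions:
 h(b) = C1 + 3*b^4/4 + sqrt(3)*b^3/3 + 2*b^2 - 4*b - 2*cos(2*b)


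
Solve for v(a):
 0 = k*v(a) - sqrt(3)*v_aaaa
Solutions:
 v(a) = C1*exp(-3^(7/8)*a*k^(1/4)/3) + C2*exp(3^(7/8)*a*k^(1/4)/3) + C3*exp(-3^(7/8)*I*a*k^(1/4)/3) + C4*exp(3^(7/8)*I*a*k^(1/4)/3)


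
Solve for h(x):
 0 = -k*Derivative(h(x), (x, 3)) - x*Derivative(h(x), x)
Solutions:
 h(x) = C1 + Integral(C2*airyai(x*(-1/k)^(1/3)) + C3*airybi(x*(-1/k)^(1/3)), x)


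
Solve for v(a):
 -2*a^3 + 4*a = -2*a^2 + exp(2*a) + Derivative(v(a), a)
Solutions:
 v(a) = C1 - a^4/2 + 2*a^3/3 + 2*a^2 - exp(2*a)/2


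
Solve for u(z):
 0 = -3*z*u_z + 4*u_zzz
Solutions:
 u(z) = C1 + Integral(C2*airyai(6^(1/3)*z/2) + C3*airybi(6^(1/3)*z/2), z)


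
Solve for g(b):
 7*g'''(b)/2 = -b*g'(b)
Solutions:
 g(b) = C1 + Integral(C2*airyai(-2^(1/3)*7^(2/3)*b/7) + C3*airybi(-2^(1/3)*7^(2/3)*b/7), b)


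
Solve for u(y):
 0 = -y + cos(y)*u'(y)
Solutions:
 u(y) = C1 + Integral(y/cos(y), y)


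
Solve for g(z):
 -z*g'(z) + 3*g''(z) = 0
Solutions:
 g(z) = C1 + C2*erfi(sqrt(6)*z/6)


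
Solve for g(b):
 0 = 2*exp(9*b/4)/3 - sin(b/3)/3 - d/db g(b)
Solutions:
 g(b) = C1 + 8*exp(9*b/4)/27 + cos(b/3)


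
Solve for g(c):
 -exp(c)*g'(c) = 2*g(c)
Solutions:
 g(c) = C1*exp(2*exp(-c))


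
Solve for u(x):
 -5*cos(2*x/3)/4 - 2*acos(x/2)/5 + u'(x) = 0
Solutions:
 u(x) = C1 + 2*x*acos(x/2)/5 - 2*sqrt(4 - x^2)/5 + 15*sin(2*x/3)/8


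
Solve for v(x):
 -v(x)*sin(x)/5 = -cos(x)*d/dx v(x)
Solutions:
 v(x) = C1/cos(x)^(1/5)


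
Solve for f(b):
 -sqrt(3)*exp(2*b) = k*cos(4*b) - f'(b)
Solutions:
 f(b) = C1 + k*sin(4*b)/4 + sqrt(3)*exp(2*b)/2


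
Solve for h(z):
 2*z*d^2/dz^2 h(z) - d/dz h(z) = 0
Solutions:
 h(z) = C1 + C2*z^(3/2)


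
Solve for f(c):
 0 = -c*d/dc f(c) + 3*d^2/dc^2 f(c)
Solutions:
 f(c) = C1 + C2*erfi(sqrt(6)*c/6)


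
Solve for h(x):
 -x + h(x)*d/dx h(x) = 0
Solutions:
 h(x) = -sqrt(C1 + x^2)
 h(x) = sqrt(C1 + x^2)


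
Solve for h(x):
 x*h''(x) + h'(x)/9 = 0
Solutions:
 h(x) = C1 + C2*x^(8/9)


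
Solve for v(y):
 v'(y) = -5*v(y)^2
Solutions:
 v(y) = 1/(C1 + 5*y)


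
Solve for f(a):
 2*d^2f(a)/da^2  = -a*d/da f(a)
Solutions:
 f(a) = C1 + C2*erf(a/2)


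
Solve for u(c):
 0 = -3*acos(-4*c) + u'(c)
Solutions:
 u(c) = C1 + 3*c*acos(-4*c) + 3*sqrt(1 - 16*c^2)/4


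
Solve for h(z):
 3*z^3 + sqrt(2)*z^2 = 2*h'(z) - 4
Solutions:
 h(z) = C1 + 3*z^4/8 + sqrt(2)*z^3/6 + 2*z


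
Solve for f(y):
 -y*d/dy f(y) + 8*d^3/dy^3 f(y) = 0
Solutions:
 f(y) = C1 + Integral(C2*airyai(y/2) + C3*airybi(y/2), y)


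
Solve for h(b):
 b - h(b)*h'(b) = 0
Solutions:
 h(b) = -sqrt(C1 + b^2)
 h(b) = sqrt(C1 + b^2)


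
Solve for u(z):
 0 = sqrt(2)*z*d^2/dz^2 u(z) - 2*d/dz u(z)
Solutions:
 u(z) = C1 + C2*z^(1 + sqrt(2))


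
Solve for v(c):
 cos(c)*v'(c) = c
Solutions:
 v(c) = C1 + Integral(c/cos(c), c)


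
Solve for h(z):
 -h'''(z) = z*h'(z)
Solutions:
 h(z) = C1 + Integral(C2*airyai(-z) + C3*airybi(-z), z)


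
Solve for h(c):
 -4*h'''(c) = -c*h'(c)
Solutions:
 h(c) = C1 + Integral(C2*airyai(2^(1/3)*c/2) + C3*airybi(2^(1/3)*c/2), c)


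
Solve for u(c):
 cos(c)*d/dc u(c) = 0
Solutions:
 u(c) = C1


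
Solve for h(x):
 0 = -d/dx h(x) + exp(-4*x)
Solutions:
 h(x) = C1 - exp(-4*x)/4


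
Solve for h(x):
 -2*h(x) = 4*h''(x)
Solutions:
 h(x) = C1*sin(sqrt(2)*x/2) + C2*cos(sqrt(2)*x/2)


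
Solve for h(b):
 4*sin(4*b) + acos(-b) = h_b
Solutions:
 h(b) = C1 + b*acos(-b) + sqrt(1 - b^2) - cos(4*b)


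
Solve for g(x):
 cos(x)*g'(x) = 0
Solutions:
 g(x) = C1


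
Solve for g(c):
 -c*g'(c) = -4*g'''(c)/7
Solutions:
 g(c) = C1 + Integral(C2*airyai(14^(1/3)*c/2) + C3*airybi(14^(1/3)*c/2), c)


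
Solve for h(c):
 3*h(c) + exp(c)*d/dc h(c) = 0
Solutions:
 h(c) = C1*exp(3*exp(-c))


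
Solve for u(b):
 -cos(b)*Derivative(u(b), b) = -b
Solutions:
 u(b) = C1 + Integral(b/cos(b), b)


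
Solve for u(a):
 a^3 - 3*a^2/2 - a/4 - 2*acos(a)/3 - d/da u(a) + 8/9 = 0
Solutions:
 u(a) = C1 + a^4/4 - a^3/2 - a^2/8 - 2*a*acos(a)/3 + 8*a/9 + 2*sqrt(1 - a^2)/3


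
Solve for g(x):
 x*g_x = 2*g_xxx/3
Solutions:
 g(x) = C1 + Integral(C2*airyai(2^(2/3)*3^(1/3)*x/2) + C3*airybi(2^(2/3)*3^(1/3)*x/2), x)


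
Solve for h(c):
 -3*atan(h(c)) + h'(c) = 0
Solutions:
 Integral(1/atan(_y), (_y, h(c))) = C1 + 3*c


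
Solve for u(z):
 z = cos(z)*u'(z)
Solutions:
 u(z) = C1 + Integral(z/cos(z), z)


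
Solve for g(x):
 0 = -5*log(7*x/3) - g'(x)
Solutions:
 g(x) = C1 - 5*x*log(x) + x*log(243/16807) + 5*x


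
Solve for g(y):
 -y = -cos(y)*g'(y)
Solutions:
 g(y) = C1 + Integral(y/cos(y), y)


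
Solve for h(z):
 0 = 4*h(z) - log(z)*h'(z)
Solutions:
 h(z) = C1*exp(4*li(z))


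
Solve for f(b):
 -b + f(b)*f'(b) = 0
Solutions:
 f(b) = -sqrt(C1 + b^2)
 f(b) = sqrt(C1 + b^2)


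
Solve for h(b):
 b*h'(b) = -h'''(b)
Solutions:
 h(b) = C1 + Integral(C2*airyai(-b) + C3*airybi(-b), b)


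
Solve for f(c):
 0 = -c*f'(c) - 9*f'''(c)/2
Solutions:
 f(c) = C1 + Integral(C2*airyai(-6^(1/3)*c/3) + C3*airybi(-6^(1/3)*c/3), c)


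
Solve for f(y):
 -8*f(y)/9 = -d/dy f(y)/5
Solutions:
 f(y) = C1*exp(40*y/9)


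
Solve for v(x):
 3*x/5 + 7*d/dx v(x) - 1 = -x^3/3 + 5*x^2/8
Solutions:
 v(x) = C1 - x^4/84 + 5*x^3/168 - 3*x^2/70 + x/7


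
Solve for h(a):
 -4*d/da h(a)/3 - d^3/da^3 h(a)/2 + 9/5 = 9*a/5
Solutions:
 h(a) = C1 + C2*sin(2*sqrt(6)*a/3) + C3*cos(2*sqrt(6)*a/3) - 27*a^2/40 + 27*a/20


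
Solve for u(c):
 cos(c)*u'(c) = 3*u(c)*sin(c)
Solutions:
 u(c) = C1/cos(c)^3


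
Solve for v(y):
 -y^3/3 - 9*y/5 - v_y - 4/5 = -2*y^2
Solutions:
 v(y) = C1 - y^4/12 + 2*y^3/3 - 9*y^2/10 - 4*y/5


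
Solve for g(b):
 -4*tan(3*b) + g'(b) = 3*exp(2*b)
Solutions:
 g(b) = C1 + 3*exp(2*b)/2 - 4*log(cos(3*b))/3


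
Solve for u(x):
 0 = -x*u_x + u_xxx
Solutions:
 u(x) = C1 + Integral(C2*airyai(x) + C3*airybi(x), x)


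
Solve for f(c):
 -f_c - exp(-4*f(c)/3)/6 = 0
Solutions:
 f(c) = 3*log(-I*(C1 - 2*c/9)^(1/4))
 f(c) = 3*log(I*(C1 - 2*c/9)^(1/4))
 f(c) = 3*log(-(C1 - 2*c/9)^(1/4))
 f(c) = 3*log(C1 - 2*c/9)/4


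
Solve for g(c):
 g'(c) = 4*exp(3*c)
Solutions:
 g(c) = C1 + 4*exp(3*c)/3


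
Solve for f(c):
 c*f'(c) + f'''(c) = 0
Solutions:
 f(c) = C1 + Integral(C2*airyai(-c) + C3*airybi(-c), c)


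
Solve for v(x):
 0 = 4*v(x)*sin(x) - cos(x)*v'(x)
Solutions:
 v(x) = C1/cos(x)^4


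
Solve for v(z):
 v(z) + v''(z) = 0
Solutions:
 v(z) = C1*sin(z) + C2*cos(z)


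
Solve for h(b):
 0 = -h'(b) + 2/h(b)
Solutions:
 h(b) = -sqrt(C1 + 4*b)
 h(b) = sqrt(C1 + 4*b)


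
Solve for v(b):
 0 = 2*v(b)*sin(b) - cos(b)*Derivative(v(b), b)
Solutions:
 v(b) = C1/cos(b)^2


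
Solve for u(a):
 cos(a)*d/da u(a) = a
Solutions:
 u(a) = C1 + Integral(a/cos(a), a)


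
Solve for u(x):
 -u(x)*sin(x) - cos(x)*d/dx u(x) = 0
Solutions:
 u(x) = C1*cos(x)


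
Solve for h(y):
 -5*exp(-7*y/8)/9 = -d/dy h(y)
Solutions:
 h(y) = C1 - 40*exp(-7*y/8)/63


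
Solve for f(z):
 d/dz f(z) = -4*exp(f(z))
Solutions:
 f(z) = log(1/(C1 + 4*z))


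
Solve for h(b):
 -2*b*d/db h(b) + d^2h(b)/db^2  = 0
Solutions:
 h(b) = C1 + C2*erfi(b)


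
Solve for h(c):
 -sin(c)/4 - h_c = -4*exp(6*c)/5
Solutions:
 h(c) = C1 + 2*exp(6*c)/15 + cos(c)/4


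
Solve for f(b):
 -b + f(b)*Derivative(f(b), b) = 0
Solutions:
 f(b) = -sqrt(C1 + b^2)
 f(b) = sqrt(C1 + b^2)


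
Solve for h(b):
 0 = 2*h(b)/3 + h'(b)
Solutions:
 h(b) = C1*exp(-2*b/3)


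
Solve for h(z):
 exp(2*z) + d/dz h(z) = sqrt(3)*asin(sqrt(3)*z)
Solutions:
 h(z) = C1 + sqrt(3)*(z*asin(sqrt(3)*z) + sqrt(3)*sqrt(1 - 3*z^2)/3) - exp(2*z)/2


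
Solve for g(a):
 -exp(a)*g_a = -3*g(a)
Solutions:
 g(a) = C1*exp(-3*exp(-a))


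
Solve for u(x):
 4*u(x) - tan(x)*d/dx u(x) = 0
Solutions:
 u(x) = C1*sin(x)^4


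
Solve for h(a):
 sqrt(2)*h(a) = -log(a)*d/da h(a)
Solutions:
 h(a) = C1*exp(-sqrt(2)*li(a))


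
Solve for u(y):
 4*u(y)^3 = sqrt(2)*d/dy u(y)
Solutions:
 u(y) = -sqrt(2)*sqrt(-1/(C1 + 2*sqrt(2)*y))/2
 u(y) = sqrt(2)*sqrt(-1/(C1 + 2*sqrt(2)*y))/2


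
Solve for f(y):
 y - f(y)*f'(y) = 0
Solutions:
 f(y) = -sqrt(C1 + y^2)
 f(y) = sqrt(C1 + y^2)


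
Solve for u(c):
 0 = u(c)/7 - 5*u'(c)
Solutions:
 u(c) = C1*exp(c/35)


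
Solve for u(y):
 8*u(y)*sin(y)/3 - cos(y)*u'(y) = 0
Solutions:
 u(y) = C1/cos(y)^(8/3)


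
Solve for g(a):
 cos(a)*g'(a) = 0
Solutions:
 g(a) = C1


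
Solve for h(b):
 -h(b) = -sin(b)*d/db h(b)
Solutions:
 h(b) = C1*sqrt(cos(b) - 1)/sqrt(cos(b) + 1)


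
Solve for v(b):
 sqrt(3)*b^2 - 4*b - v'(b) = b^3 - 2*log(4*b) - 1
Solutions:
 v(b) = C1 - b^4/4 + sqrt(3)*b^3/3 - 2*b^2 + 2*b*log(b) - b + b*log(16)


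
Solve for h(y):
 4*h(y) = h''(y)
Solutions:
 h(y) = C1*exp(-2*y) + C2*exp(2*y)


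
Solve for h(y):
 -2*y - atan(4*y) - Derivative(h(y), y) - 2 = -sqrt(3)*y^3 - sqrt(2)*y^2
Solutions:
 h(y) = C1 + sqrt(3)*y^4/4 + sqrt(2)*y^3/3 - y^2 - y*atan(4*y) - 2*y + log(16*y^2 + 1)/8


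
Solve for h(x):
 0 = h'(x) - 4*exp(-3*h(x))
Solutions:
 h(x) = log(C1 + 12*x)/3
 h(x) = log((-3^(1/3) - 3^(5/6)*I)*(C1 + 4*x)^(1/3)/2)
 h(x) = log((-3^(1/3) + 3^(5/6)*I)*(C1 + 4*x)^(1/3)/2)


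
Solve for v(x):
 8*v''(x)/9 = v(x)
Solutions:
 v(x) = C1*exp(-3*sqrt(2)*x/4) + C2*exp(3*sqrt(2)*x/4)


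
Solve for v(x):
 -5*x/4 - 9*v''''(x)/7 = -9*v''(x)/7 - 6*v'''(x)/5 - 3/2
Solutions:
 v(x) = C1 + C2*x + C3*exp(x*(7 - sqrt(274))/15) + C4*exp(x*(7 + sqrt(274))/15) + 35*x^3/216 - 28*x^2/27


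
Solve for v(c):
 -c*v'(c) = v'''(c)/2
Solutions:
 v(c) = C1 + Integral(C2*airyai(-2^(1/3)*c) + C3*airybi(-2^(1/3)*c), c)


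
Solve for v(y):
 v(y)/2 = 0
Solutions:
 v(y) = 0


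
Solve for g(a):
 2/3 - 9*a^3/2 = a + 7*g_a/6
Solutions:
 g(a) = C1 - 27*a^4/28 - 3*a^2/7 + 4*a/7


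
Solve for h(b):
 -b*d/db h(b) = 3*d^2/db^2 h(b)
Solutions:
 h(b) = C1 + C2*erf(sqrt(6)*b/6)


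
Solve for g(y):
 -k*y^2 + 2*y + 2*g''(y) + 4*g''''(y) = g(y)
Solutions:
 g(y) = C1*exp(-y*sqrt(-1 + sqrt(5))/2) + C2*exp(y*sqrt(-1 + sqrt(5))/2) + C3*sin(y*sqrt(1 + sqrt(5))/2) + C4*cos(y*sqrt(1 + sqrt(5))/2) - k*y^2 - 4*k + 2*y


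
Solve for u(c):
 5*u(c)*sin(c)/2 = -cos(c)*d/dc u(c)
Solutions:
 u(c) = C1*cos(c)^(5/2)


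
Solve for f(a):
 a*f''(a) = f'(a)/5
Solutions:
 f(a) = C1 + C2*a^(6/5)


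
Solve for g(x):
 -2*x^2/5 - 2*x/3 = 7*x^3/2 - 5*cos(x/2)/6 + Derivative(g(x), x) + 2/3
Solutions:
 g(x) = C1 - 7*x^4/8 - 2*x^3/15 - x^2/3 - 2*x/3 + 5*sin(x/2)/3


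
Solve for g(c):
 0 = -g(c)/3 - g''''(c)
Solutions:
 g(c) = (C1*sin(sqrt(2)*3^(3/4)*c/6) + C2*cos(sqrt(2)*3^(3/4)*c/6))*exp(-sqrt(2)*3^(3/4)*c/6) + (C3*sin(sqrt(2)*3^(3/4)*c/6) + C4*cos(sqrt(2)*3^(3/4)*c/6))*exp(sqrt(2)*3^(3/4)*c/6)


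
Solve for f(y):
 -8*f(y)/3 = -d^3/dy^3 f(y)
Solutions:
 f(y) = C3*exp(2*3^(2/3)*y/3) + (C1*sin(3^(1/6)*y) + C2*cos(3^(1/6)*y))*exp(-3^(2/3)*y/3)


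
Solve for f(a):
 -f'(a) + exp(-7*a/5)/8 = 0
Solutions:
 f(a) = C1 - 5*exp(-7*a/5)/56


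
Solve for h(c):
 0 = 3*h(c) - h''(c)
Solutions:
 h(c) = C1*exp(-sqrt(3)*c) + C2*exp(sqrt(3)*c)


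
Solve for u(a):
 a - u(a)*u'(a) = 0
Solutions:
 u(a) = -sqrt(C1 + a^2)
 u(a) = sqrt(C1 + a^2)


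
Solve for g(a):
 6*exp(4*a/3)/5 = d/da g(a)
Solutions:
 g(a) = C1 + 9*exp(4*a/3)/10


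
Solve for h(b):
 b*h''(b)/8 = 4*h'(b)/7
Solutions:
 h(b) = C1 + C2*b^(39/7)


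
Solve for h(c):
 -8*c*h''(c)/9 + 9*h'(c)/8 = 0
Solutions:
 h(c) = C1 + C2*c^(145/64)


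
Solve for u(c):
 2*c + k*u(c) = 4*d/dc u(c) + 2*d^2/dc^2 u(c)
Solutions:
 u(c) = C1*exp(-c*(sqrt(2)*sqrt(k + 2)/2 + 1)) + C2*exp(c*(sqrt(2)*sqrt(k + 2)/2 - 1)) - 2*c/k - 8/k^2


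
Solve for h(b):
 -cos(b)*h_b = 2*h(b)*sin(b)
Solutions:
 h(b) = C1*cos(b)^2


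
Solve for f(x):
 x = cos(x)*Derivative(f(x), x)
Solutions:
 f(x) = C1 + Integral(x/cos(x), x)
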